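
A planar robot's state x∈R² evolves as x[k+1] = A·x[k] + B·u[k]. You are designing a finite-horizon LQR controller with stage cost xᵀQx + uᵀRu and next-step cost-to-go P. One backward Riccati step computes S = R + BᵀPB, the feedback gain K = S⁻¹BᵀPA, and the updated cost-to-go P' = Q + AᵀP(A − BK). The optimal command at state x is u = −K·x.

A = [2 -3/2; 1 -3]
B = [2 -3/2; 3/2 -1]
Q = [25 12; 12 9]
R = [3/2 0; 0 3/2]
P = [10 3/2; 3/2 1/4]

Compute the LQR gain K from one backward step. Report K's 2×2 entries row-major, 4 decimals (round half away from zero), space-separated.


0.6110 -0.5570 -0.4538 0.4098

BᵀP = [22.2500 3.3750; -16.5000 -2.5000]
S = R + BᵀPB = [3/2 0; 0 3/2] + [49.5625 -36.7500; -36.7500 27.2500] = [51.0625 -36.7500; -36.7500 28.7500]
BᵀPA = [47.8750 -43.5000; -35.5000 32.2500]
K = S⁻¹·BᵀPA = [0.6110 -0.5570; -0.4538 0.4098]
A−BK = [0.0974 0.2286; -0.3703 -1.7548]
AᵀP(A−BK) = [0.8897 -0.7876; -0.7876 0.8062]
P' = Q + AᵀP(A−BK) = [25.8897 11.2124; 11.2124 9.8062]
tr(P') = 35.6959


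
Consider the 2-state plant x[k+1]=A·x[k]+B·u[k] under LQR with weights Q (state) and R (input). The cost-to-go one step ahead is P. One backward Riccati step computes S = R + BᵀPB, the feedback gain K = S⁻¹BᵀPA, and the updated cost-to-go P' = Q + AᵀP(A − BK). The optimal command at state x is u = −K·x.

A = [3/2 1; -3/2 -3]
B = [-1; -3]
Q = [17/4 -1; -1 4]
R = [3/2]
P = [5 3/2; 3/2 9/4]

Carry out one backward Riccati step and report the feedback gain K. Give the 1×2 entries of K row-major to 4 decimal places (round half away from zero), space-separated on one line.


-0.0524 0.4266

BᵀP = [-9.5000 -8.2500]
S = R + BᵀPB = [3/2] + [34.2500] = [35.7500]
BᵀPA = [-1.8750 15.2500]
K = S⁻¹·BᵀPA = [-0.0524 0.4266]
A−BK = [1.4476 1.4266; -1.6573 -1.7203]
AᵀP(A−BK) = [9.4642 9.4248; 9.4248 9.7448]
P' = Q + AᵀP(A−BK) = [13.7142 8.4248; 8.4248 13.7448]
tr(P') = 27.4589


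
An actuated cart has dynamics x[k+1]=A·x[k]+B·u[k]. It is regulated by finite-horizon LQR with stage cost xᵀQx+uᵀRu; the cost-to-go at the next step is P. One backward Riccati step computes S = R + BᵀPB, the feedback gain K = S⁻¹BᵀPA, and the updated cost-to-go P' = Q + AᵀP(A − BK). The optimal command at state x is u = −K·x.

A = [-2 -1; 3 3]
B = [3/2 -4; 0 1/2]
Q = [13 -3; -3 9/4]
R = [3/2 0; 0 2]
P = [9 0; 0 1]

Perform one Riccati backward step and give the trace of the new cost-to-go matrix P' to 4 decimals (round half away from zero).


31.6194

BᵀP = [13.5000 0.0000; -36.0000 0.5000]
S = R + BᵀPB = [3/2 0; 0 2] + [20.2500 -54.0000; -54.0000 144.2500] = [21.7500 -54.0000; -54.0000 146.2500]
BᵀPA = [-27.0000 -13.5000; 73.5000 37.5000]
K = S⁻¹·BᵀPA = [0.0764 0.1911; 0.5308 0.3270]
A−BK = [0.0085 0.0212; 2.7346 2.8365]
AᵀP(A−BK) = [8.0510 8.1274; 8.1274 8.3185]
P' = Q + AᵀP(A−BK) = [21.0510 5.1274; 5.1274 10.5685]
tr(P') = 31.6194


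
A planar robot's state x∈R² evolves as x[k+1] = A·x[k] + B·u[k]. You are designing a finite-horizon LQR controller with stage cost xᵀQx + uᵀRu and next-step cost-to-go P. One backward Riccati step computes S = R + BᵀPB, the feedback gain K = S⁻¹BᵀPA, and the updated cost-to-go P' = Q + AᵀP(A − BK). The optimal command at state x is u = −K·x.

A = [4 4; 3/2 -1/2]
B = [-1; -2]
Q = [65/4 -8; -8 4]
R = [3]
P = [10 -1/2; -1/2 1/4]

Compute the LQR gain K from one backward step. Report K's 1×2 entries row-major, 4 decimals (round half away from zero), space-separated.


BᵀP = [-9.0000 0.0000]
S = R + BᵀPB = [3] + [9.0000] = [12.0000]
BᵀPA = [-36.0000 -36.0000]
K = S⁻¹·BᵀPA = [-3.0000 -3.0000]
A−BK = [1.0000 1.0000; -4.5000 -6.5000]
AᵀP(A−BK) = [46.5625 49.8125; 49.8125 54.0625]
P' = Q + AᵀP(A−BK) = [62.8125 41.8125; 41.8125 58.0625]
tr(P') = 120.8750

-3.0000 -3.0000


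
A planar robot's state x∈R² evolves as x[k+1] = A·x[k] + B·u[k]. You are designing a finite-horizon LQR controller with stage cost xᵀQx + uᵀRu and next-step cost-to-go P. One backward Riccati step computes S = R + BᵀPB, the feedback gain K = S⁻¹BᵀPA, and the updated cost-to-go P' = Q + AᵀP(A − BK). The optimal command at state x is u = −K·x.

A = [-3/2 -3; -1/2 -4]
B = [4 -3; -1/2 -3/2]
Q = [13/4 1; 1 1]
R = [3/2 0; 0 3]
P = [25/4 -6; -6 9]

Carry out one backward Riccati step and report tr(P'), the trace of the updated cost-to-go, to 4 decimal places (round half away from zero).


BᵀP = [28.0000 -28.5000; -9.7500 4.5000]
S = R + BᵀPB = [3/2 0; 0 3] + [126.2500 -41.2500; -41.2500 22.5000] = [127.7500 -41.2500; -41.2500 25.5000]
BᵀPA = [-27.7500 30.0000; 12.3750 11.2500]
K = S⁻¹·BᵀPA = [-0.1267 0.7899; 0.2803 1.7189]
A−BK = [-0.1522 -1.0028; -0.1428 -1.0268]
AᵀP(A−BK) = [0.3274 1.7723; 1.7723 13.2170]
P' = Q + AᵀP(A−BK) = [3.5774 2.7723; 2.7723 14.2170]
tr(P') = 17.7943

17.7943


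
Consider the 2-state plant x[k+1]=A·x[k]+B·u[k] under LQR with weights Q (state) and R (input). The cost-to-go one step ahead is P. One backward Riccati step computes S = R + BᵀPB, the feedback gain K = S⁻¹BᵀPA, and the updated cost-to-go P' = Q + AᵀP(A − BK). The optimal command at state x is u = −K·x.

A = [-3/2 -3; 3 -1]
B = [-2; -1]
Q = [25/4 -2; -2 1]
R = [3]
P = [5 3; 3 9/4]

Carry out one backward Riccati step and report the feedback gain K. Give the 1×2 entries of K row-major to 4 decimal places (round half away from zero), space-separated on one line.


-0.1409 1.2685

BᵀP = [-13.0000 -8.2500]
S = R + BᵀPB = [3] + [34.2500] = [37.2500]
BᵀPA = [-5.2500 47.2500]
K = S⁻¹·BᵀPA = [-0.1409 1.2685]
A−BK = [-1.7819 -0.4631; 2.8591 0.2685]
AᵀP(A−BK) = [3.7601 -0.0906; -0.0906 5.3154]
P' = Q + AᵀP(A−BK) = [10.0101 -2.0906; -2.0906 6.3154]
tr(P') = 16.3255


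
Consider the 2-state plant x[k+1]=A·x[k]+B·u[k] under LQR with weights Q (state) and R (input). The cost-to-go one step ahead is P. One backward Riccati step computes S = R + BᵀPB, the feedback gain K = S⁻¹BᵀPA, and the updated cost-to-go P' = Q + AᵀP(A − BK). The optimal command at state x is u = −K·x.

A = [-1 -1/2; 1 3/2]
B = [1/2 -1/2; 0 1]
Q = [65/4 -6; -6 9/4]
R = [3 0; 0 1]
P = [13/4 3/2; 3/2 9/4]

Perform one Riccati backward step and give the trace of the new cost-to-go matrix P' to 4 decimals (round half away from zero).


21.2888

BᵀP = [1.6250 0.7500; -0.1250 1.5000]
S = R + BᵀPB = [3 0; 0 1] + [0.8125 -0.0625; -0.0625 1.5625] = [3.8125 -0.0625; -0.0625 2.5625]
BᵀPA = [-0.8750 0.3125; 1.6250 2.3125]
K = S⁻¹·BᵀPA = [-0.2192 0.0968; 0.6288 0.9048]
A−BK = [-0.5760 -0.0960; 0.3712 0.5952]
AᵀP(A−BK) = [1.2864 0.6144; 0.6144 1.5024]
P' = Q + AᵀP(A−BK) = [17.5364 -5.3856; -5.3856 3.7524]
tr(P') = 21.2888


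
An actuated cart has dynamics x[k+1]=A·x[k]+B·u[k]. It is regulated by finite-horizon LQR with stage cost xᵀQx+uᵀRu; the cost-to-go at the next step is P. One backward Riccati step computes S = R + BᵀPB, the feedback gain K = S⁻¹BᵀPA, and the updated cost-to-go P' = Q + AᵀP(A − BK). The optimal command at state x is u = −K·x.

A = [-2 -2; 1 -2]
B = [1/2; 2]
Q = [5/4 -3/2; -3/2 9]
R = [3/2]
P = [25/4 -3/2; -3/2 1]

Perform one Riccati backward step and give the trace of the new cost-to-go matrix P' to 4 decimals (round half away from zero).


BᵀP = [0.1250 1.2500]
S = R + BᵀPB = [3/2] + [2.5625] = [4.0625]
BᵀPA = [1.0000 -2.7500]
K = S⁻¹·BᵀPA = [0.2462 -0.6769]
A−BK = [-2.1231 -1.6615; 0.5077 -0.6462]
AᵀP(A−BK) = [31.7538 20.6769; 20.6769 15.1385]
P' = Q + AᵀP(A−BK) = [33.0038 19.1769; 19.1769 24.1385]
tr(P') = 57.1423

57.1423


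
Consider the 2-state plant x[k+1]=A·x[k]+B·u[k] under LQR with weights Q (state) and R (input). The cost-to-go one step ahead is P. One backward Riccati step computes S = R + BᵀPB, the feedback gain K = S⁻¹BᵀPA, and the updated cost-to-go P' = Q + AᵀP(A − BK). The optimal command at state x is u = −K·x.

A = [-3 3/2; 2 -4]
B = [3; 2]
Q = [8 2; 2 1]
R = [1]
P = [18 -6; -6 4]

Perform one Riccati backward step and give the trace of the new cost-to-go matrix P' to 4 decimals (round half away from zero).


137.1355

BᵀP = [42.0000 -10.0000]
S = R + BᵀPB = [1] + [106.0000] = [107.0000]
BᵀPA = [-146.0000 103.0000]
K = S⁻¹·BᵀPA = [-1.3645 0.9626]
A−BK = [1.0935 -1.3879; 4.7290 -5.9252]
AᵀP(A−BK) = [50.7850 -62.4579; -62.4579 77.3505]
P' = Q + AᵀP(A−BK) = [58.7850 -60.4579; -60.4579 78.3505]
tr(P') = 137.1355


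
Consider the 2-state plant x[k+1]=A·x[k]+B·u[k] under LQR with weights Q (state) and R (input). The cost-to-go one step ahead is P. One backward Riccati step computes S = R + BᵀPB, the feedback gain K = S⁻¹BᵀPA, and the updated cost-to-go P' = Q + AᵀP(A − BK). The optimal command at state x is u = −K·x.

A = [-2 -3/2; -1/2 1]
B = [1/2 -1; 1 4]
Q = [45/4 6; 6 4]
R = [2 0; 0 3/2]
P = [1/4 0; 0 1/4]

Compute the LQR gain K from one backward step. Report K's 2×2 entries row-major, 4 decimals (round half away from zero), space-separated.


BᵀP = [0.1250 0.2500; -0.2500 1.0000]
S = R + BᵀPB = [2 0; 0 3/2] + [0.3125 0.8750; 0.8750 4.2500] = [2.3125 0.8750; 0.8750 5.7500]
BᵀPA = [-0.3750 0.0625; 0.0000 1.3750]
K = S⁻¹·BᵀPA = [-0.1721 -0.0673; 0.0262 0.2494]
A−BK = [-1.8878 -1.2170; -0.4327 0.0698]
AᵀP(A−BK) = [0.9980 0.5998; 0.5998 0.4738]
P' = Q + AᵀP(A−BK) = [12.2480 6.5998; 6.5998 4.4738]
tr(P') = 16.7218

-0.1721 -0.0673 0.0262 0.2494


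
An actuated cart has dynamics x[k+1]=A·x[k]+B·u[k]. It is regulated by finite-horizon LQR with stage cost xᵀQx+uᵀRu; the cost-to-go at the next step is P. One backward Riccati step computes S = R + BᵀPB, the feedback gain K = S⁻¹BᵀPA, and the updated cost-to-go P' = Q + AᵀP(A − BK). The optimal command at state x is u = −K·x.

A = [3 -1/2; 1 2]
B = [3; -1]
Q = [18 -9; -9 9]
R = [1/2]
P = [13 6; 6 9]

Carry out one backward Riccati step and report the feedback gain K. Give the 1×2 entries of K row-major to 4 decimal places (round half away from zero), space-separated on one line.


BᵀP = [33.0000 9.0000]
S = R + BᵀPB = [1/2] + [90.0000] = [90.5000]
BᵀPA = [108.0000 1.5000]
K = S⁻¹·BᵀPA = [1.1934 0.0166]
A−BK = [-0.5801 -0.5497; 2.1934 2.0166]
AᵀP(A−BK) = [33.1160 29.7099; 29.7099 27.2251]
P' = Q + AᵀP(A−BK) = [51.1160 20.7099; 20.7099 36.2251]
tr(P') = 87.3412

1.1934 0.0166


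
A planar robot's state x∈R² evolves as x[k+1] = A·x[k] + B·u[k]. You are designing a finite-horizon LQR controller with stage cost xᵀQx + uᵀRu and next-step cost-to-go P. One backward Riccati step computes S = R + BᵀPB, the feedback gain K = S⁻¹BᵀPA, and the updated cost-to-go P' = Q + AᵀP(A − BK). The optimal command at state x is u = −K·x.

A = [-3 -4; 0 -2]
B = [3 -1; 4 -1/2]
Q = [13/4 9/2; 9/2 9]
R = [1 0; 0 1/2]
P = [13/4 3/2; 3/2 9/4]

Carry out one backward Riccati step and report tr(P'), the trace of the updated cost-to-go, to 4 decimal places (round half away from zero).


20.0401

BᵀP = [15.7500 13.5000; -4.0000 -2.6250]
S = R + BᵀPB = [1 0; 0 1/2] + [101.2500 -22.5000; -22.5000 5.3125] = [102.2500 -22.5000; -22.5000 5.8125]
BᵀPA = [-47.2500 -90.0000; 12.0000 21.2500]
K = S⁻¹·BᵀPA = [-0.0527 -0.5109; 1.8606 1.6782]
A−BK = [-0.9814 -0.7891; 1.1410 0.8827]
AᵀP(A−BK) = [4.4337 3.7211; 3.7211 3.3564]
P' = Q + AᵀP(A−BK) = [7.6837 8.2211; 8.2211 12.3564]
tr(P') = 20.0401


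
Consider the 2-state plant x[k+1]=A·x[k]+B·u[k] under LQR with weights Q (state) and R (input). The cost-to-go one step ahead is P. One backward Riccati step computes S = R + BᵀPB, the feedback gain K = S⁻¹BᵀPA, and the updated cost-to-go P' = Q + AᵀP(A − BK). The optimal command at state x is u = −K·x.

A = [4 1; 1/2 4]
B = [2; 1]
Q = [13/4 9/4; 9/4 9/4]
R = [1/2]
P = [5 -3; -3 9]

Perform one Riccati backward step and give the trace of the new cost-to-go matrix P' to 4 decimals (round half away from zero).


130.3929

BᵀP = [7.0000 3.0000]
S = R + BᵀPB = [1/2] + [17.0000] = [17.5000]
BᵀPA = [29.5000 19.0000]
K = S⁻¹·BᵀPA = [1.6857 1.0857]
A−BK = [0.6286 -1.1714; -1.1857 2.9143]
AᵀP(A−BK) = [20.5214 -43.5286; -43.5286 104.3714]
P' = Q + AᵀP(A−BK) = [23.7714 -41.2786; -41.2786 106.6214]
tr(P') = 130.3929


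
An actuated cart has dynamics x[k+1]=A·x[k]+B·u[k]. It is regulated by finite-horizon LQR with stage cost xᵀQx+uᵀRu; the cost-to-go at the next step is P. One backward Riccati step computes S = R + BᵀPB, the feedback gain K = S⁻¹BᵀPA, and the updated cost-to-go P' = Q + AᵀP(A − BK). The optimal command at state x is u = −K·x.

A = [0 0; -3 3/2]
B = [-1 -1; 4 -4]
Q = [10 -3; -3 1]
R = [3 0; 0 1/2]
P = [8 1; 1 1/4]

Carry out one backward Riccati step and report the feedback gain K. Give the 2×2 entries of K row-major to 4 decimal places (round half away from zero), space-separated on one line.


BᵀP = [-4.0000 0.0000; -12.0000 -2.0000]
S = R + BᵀPB = [3 0; 0 1/2] + [4.0000 4.0000; 4.0000 20.0000] = [7.0000 4.0000; 4.0000 20.5000]
BᵀPA = [0.0000 0.0000; 6.0000 -3.0000]
K = S⁻¹·BᵀPA = [-0.1882 0.0941; 0.3294 -0.1647]
A−BK = [0.1412 -0.0706; -0.9294 0.4647]
AᵀP(A−BK) = [0.2735 -0.1368; -0.1368 0.0684]
P' = Q + AᵀP(A−BK) = [10.2735 -3.1368; -3.1368 1.0684]
tr(P') = 11.3419

-0.1882 0.0941 0.3294 -0.1647


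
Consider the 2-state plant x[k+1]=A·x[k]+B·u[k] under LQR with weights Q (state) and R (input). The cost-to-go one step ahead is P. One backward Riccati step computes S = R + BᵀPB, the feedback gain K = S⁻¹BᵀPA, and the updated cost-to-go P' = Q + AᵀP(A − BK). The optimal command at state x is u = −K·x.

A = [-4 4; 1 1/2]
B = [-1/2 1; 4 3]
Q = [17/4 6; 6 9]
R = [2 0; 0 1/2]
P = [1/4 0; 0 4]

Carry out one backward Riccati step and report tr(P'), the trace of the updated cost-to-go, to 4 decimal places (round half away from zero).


19.6401

BᵀP = [-0.1250 16.0000; 0.2500 12.0000]
S = R + BᵀPB = [2 0; 0 1/2] + [64.0625 47.8750; 47.8750 36.2500] = [66.0625 47.8750; 47.8750 36.7500]
BᵀPA = [16.5000 7.5000; 11.0000 7.0000]
K = S⁻¹·BᵀPA = [0.5873 -0.4382; -0.4658 0.7613]
A−BK = [-3.2405 3.0196; 0.0481 -0.0312]
AᵀP(A−BK) = [3.4329 -3.1443; -3.1443 2.9572]
P' = Q + AᵀP(A−BK) = [7.6829 2.8557; 2.8557 11.9572]
tr(P') = 19.6401


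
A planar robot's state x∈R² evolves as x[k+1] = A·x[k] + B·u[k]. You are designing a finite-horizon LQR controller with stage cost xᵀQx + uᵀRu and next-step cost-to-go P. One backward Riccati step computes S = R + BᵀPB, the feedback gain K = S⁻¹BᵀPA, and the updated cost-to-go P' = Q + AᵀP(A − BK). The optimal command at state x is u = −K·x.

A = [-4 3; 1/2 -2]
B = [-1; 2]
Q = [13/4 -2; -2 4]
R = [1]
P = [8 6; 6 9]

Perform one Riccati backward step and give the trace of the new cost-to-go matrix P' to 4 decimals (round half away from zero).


BᵀP = [4.0000 12.0000]
S = R + BᵀPB = [1] + [20.0000] = [21.0000]
BᵀPA = [-10.0000 -12.0000]
K = S⁻¹·BᵀPA = [-0.4762 -0.5714]
A−BK = [-4.4762 2.4286; 1.4524 -0.8571]
AᵀP(A−BK) = [101.4881 -53.7143; -53.7143 29.1429]
P' = Q + AᵀP(A−BK) = [104.7381 -55.7143; -55.7143 33.1429]
tr(P') = 137.8810

137.8810


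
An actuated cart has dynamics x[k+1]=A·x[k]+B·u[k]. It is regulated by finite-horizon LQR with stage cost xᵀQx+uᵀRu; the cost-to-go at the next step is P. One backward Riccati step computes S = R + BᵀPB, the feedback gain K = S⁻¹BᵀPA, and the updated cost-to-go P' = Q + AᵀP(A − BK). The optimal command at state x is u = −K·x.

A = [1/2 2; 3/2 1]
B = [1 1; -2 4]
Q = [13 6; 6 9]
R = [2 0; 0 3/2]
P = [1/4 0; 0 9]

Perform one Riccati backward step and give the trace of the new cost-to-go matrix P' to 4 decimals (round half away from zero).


22.9793

BᵀP = [0.2500 -18.0000; 0.2500 36.0000]
S = R + BᵀPB = [2 0; 0 3/2] + [36.2500 -71.7500; -71.7500 144.2500] = [38.2500 -71.7500; -71.7500 145.7500]
BᵀPA = [-26.8750 -17.5000; 54.1250 36.5000]
K = S⁻¹·BᵀPA = [-0.0786 0.1599; 0.3327 0.3291]
A−BK = [0.2460 1.5110; 0.0122 0.0032]
AᵀP(A−BK) = [0.1948 0.2324; 0.2324 0.7845]
P' = Q + AᵀP(A−BK) = [13.1948 6.2324; 6.2324 9.7845]
tr(P') = 22.9793


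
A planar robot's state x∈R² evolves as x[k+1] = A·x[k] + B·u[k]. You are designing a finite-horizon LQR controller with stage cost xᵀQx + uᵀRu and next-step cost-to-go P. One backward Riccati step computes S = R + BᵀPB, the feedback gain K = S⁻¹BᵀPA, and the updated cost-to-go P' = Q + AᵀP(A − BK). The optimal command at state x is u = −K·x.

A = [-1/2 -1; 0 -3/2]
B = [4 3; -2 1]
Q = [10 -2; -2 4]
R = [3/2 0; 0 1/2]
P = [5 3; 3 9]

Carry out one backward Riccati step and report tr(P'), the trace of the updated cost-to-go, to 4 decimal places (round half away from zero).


BᵀP = [14.0000 -6.0000; 18.0000 18.0000]
S = R + BᵀPB = [3/2 0; 0 1/2] + [68.0000 36.0000; 36.0000 72.0000] = [69.5000 36.0000; 36.0000 72.5000]
BᵀPA = [-7.0000 -5.0000; -9.0000 -45.0000]
K = S⁻¹·BᵀPA = [-0.0490 0.3360; -0.0998 -0.7875]
A−BK = [-0.0045 0.0186; 0.0017 -0.0405]
AᵀP(A−BK) = [0.0087 0.0142; 0.0142 0.4914]
P' = Q + AᵀP(A−BK) = [10.0087 -1.9858; -1.9858 4.4914]
tr(P') = 14.5001

14.5001


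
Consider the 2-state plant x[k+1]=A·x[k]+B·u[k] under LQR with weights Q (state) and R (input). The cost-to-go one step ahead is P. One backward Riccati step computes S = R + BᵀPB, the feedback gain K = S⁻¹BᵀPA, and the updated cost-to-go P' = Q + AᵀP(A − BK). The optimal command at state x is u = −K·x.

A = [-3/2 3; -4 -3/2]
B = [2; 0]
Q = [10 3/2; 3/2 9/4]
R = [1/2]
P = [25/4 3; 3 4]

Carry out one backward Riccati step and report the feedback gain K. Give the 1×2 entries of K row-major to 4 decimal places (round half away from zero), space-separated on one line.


BᵀP = [12.5000 6.0000]
S = R + BᵀPB = [1/2] + [25.0000] = [25.5000]
BᵀPA = [-42.7500 28.5000]
K = S⁻¹·BᵀPA = [-1.6765 1.1176]
A−BK = [1.8529 0.7647; -4.0000 -1.5000]
AᵀP(A−BK) = [42.3934 14.4044; 14.4044 6.3971]
P' = Q + AᵀP(A−BK) = [52.3934 15.9044; 15.9044 8.6471]
tr(P') = 61.0404

-1.6765 1.1176


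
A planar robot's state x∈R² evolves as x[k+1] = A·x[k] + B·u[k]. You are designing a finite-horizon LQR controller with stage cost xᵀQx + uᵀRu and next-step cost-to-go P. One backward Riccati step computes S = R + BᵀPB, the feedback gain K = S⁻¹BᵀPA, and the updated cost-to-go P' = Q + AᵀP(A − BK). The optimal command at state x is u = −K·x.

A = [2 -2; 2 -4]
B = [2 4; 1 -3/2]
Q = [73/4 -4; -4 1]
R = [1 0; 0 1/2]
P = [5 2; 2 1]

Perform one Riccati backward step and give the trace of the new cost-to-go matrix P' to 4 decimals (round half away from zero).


23.7981

BᵀP = [12.0000 5.0000; 17.0000 6.5000]
S = R + BᵀPB = [1 0; 0 1/2] + [29.0000 40.5000; 40.5000 58.2500] = [30.0000 40.5000; 40.5000 58.7500]
BᵀPA = [34.0000 -44.0000; 47.0000 -60.0000]
K = S⁻¹·BᵀPA = [0.7689 -1.2679; 0.2699 -0.1472]
A−BK = [-0.6176 1.1247; 1.6360 -2.9530]
AᵀP(A−BK) = [1.1697 -1.9714; -1.9714 3.3783]
P' = Q + AᵀP(A−BK) = [19.4197 -5.9714; -5.9714 4.3783]
tr(P') = 23.7981


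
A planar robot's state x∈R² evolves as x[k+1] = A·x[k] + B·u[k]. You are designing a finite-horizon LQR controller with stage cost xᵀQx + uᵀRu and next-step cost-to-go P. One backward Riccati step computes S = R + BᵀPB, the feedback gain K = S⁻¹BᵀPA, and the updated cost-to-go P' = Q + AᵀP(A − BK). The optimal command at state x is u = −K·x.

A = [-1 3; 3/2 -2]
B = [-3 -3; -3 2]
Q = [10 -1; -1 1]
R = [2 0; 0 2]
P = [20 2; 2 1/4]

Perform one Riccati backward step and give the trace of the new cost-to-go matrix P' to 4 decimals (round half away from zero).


BᵀP = [-66.0000 -6.7500; -56.0000 -5.5000]
S = R + BᵀPB = [2 0; 0 2] + [218.2500 184.5000; 184.5000 157.0000] = [220.2500 184.5000; 184.5000 159.0000]
BᵀPA = [55.8750 -184.5000; 47.7500 -157.0000]
K = S⁻¹·BᵀPA = [0.0758 -0.3767; 0.2124 -0.5503]
A−BK = [-0.1355 0.2190; 1.3027 -2.0296]
AᵀP(A−BK) = [0.1871 -0.4247; -0.4247 1.1006]
P' = Q + AᵀP(A−BK) = [10.1871 -1.4247; -1.4247 2.1006]
tr(P') = 12.2876

12.2876


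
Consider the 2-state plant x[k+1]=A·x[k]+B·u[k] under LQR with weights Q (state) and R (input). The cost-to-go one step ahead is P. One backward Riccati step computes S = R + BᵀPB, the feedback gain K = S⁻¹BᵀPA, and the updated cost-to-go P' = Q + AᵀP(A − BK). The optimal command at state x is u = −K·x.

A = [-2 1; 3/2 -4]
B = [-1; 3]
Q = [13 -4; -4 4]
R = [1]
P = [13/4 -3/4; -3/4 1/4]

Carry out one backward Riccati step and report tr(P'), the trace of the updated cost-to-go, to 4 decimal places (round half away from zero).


20.3295

BᵀP = [-5.5000 1.5000]
S = R + BᵀPB = [1] + [10.0000] = [11.0000]
BᵀPA = [13.2500 -11.5000]
K = S⁻¹·BᵀPA = [1.2045 -1.0455]
A−BK = [-0.7955 -0.0455; -2.1136 -0.8636]
AᵀP(A−BK) = [2.1023 -1.2727; -1.2727 1.2273]
P' = Q + AᵀP(A−BK) = [15.1023 -5.2727; -5.2727 5.2273]
tr(P') = 20.3295


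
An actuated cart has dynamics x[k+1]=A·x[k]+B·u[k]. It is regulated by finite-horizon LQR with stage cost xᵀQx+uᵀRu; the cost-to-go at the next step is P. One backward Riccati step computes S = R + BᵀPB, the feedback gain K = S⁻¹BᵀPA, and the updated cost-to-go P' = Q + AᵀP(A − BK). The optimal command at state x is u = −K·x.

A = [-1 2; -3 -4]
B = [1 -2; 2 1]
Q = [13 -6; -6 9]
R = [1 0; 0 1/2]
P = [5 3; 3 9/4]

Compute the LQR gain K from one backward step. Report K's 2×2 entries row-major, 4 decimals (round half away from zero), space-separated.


-1.1938 -0.8938 0.0875 -1.1125

BᵀP = [11.0000 7.5000; -7.0000 -3.7500]
S = R + BᵀPB = [1 0; 0 1/2] + [26.0000 -14.5000; -14.5000 10.2500] = [27.0000 -14.5000; -14.5000 10.7500]
BᵀPA = [-33.5000 -8.0000; 18.2500 1.0000]
K = S⁻¹·BᵀPA = [-1.1938 -0.8938; 0.0875 -1.1125]
A−BK = [0.3688 0.6688; -0.7000 -1.1000]
AᵀP(A−BK) = [1.6625 1.3625; 1.3625 1.9625]
P' = Q + AᵀP(A−BK) = [14.6625 -4.6375; -4.6375 10.9625]
tr(P') = 25.6250


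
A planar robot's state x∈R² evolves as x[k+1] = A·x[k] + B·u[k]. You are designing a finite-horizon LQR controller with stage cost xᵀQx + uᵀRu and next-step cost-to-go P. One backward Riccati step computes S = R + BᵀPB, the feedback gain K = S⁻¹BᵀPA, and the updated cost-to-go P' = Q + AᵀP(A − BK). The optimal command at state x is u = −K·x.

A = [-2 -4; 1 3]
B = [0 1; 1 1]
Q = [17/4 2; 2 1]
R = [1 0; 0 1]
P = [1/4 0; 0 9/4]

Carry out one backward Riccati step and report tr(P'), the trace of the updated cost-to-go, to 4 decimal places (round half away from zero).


BᵀP = [0.0000 2.2500; 0.2500 2.2500]
S = R + BᵀPB = [1 0; 0 1] + [2.2500 2.2500; 2.2500 2.5000] = [3.2500 2.2500; 2.2500 3.5000]
BᵀPA = [2.2500 6.7500; 1.7500 5.7500]
K = S⁻¹·BᵀPA = [0.6238 1.6931; 0.0990 0.5545]
A−BK = [-2.0990 -4.5545; 0.2772 0.7525]
AᵀP(A−BK) = [1.6733 3.9703; 3.9703 9.6337]
P' = Q + AᵀP(A−BK) = [5.9233 5.9703; 5.9703 10.6337]
tr(P') = 16.5569

16.5569


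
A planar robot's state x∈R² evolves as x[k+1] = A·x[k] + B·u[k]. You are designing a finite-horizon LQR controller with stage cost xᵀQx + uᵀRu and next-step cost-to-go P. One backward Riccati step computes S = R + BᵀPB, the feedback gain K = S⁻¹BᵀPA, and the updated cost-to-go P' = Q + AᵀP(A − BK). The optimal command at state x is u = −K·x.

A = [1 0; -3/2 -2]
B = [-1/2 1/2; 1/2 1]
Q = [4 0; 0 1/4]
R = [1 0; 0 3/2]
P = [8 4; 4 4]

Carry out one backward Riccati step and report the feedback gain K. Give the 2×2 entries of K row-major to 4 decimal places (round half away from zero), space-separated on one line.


BᵀP = [-2.0000 0.0000; 8.0000 6.0000]
S = R + BᵀPB = [1 0; 0 3/2] + [1.0000 -1.0000; -1.0000 10.0000] = [2.0000 -1.0000; -1.0000 11.5000]
BᵀPA = [-2.0000 0.0000; -1.0000 -12.0000]
K = S⁻¹·BᵀPA = [-1.0909 -0.5455; -0.1818 -1.0909]
A−BK = [0.5455 0.2727; -0.7727 -0.6364]
AᵀP(A−BK) = [2.6364 1.8182; 1.8182 2.9091]
P' = Q + AᵀP(A−BK) = [6.6364 1.8182; 1.8182 3.1591]
tr(P') = 9.7955

-1.0909 -0.5455 -0.1818 -1.0909


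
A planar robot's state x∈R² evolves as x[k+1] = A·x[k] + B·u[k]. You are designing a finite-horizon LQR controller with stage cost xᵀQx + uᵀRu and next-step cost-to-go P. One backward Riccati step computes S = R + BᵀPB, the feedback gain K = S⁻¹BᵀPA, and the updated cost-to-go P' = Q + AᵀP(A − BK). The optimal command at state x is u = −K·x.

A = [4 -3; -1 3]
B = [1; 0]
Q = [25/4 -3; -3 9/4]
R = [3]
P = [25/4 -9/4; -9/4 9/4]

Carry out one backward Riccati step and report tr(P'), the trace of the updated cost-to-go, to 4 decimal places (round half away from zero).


BᵀP = [6.2500 -2.2500]
S = R + BᵀPB = [3] + [6.2500] = [9.2500]
BᵀPA = [27.2500 -25.5000]
K = S⁻¹·BᵀPA = [2.9459 -2.7568]
A−BK = [1.0541 -0.2432; -1.0000 3.0000]
AᵀP(A−BK) = [39.9730 -40.3784; -40.3784 46.7027]
P' = Q + AᵀP(A−BK) = [46.2230 -43.3784; -43.3784 48.9527]
tr(P') = 95.1757

95.1757


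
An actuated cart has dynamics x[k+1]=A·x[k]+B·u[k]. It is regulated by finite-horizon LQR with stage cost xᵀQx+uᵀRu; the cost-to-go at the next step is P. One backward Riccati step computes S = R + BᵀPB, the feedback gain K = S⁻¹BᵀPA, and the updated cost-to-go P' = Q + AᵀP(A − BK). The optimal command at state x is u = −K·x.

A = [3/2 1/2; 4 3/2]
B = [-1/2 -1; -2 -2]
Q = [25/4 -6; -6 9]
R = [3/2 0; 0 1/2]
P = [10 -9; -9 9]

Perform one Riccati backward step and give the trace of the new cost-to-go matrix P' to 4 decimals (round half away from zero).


BᵀP = [13.0000 -13.5000; 8.0000 -9.0000]
S = R + BᵀPB = [3/2 0; 0 1/2] + [20.5000 14.0000; 14.0000 10.0000] = [22.0000 14.0000; 14.0000 10.5000]
BᵀPA = [-34.5000 -13.7500; -24.0000 -9.5000]
K = S⁻¹·BᵀPA = [-0.7500 -0.3250; -1.2857 -0.4714]
A−BK = [-0.1607 -0.1339; -0.0714 -0.0929]
AᵀP(A−BK) = [1.7679 0.7232; 0.7232 0.3027]
P' = Q + AᵀP(A−BK) = [8.0179 -5.2768; -5.2768 9.3027]
tr(P') = 17.3205

17.3205


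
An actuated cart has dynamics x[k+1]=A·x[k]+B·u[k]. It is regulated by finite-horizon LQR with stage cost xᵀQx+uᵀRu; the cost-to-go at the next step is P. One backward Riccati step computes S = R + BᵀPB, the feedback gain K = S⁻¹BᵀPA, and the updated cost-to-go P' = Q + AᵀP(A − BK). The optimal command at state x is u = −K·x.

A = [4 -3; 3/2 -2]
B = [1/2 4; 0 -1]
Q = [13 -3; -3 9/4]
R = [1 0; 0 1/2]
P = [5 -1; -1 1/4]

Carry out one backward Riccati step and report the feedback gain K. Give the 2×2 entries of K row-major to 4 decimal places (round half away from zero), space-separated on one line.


0.0657 -0.0517 0.8669 -0.6080

BᵀP = [2.5000 -0.5000; 21.0000 -4.2500]
S = R + BᵀPB = [1 0; 0 1/2] + [1.2500 10.5000; 10.5000 88.2500] = [2.2500 10.5000; 10.5000 88.7500]
BᵀPA = [9.2500 -6.5000; 77.6250 -54.5000]
K = S⁻¹·BᵀPA = [0.0657 -0.0517; 0.8669 -0.6080]
A−BK = [0.4997 -0.5423; 2.3669 -2.6080]
AᵀP(A−BK) = [0.6636 -0.5783; -0.5783 0.5297]
P' = Q + AᵀP(A−BK) = [13.6636 -3.5783; -3.5783 2.7797]
tr(P') = 16.4433


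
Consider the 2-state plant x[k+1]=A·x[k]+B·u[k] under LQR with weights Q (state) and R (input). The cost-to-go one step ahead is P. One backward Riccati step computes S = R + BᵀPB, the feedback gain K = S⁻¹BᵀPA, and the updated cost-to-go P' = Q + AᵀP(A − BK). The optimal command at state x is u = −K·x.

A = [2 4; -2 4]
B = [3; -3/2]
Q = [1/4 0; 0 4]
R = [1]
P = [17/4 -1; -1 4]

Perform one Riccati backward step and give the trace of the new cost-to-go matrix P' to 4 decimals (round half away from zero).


99.7784

BᵀP = [14.2500 -9.0000]
S = R + BᵀPB = [1] + [56.2500] = [57.2500]
BᵀPA = [46.5000 21.0000]
K = S⁻¹·BᵀPA = [0.8122 0.3668]
A−BK = [-0.4367 2.8996; -0.7817 4.5502]
AᵀP(A−BK) = [3.2314 -15.0568; -15.0568 92.2969]
P' = Q + AᵀP(A−BK) = [3.4814 -15.0568; -15.0568 96.2969]
tr(P') = 99.7784


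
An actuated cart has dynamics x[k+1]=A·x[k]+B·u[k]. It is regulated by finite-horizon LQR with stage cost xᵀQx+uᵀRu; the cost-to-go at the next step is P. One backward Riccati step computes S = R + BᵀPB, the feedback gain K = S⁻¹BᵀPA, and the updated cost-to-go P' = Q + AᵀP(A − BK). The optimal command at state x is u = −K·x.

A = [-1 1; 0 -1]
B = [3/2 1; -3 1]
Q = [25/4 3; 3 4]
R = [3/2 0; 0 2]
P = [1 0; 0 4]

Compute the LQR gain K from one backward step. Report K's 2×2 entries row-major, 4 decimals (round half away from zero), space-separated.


-0.1250 0.3750 -0.3304 0.1339

BᵀP = [1.5000 -12.0000; 1.0000 4.0000]
S = R + BᵀPB = [3/2 0; 0 2] + [38.2500 -10.5000; -10.5000 5.0000] = [39.7500 -10.5000; -10.5000 7.0000]
BᵀPA = [-1.5000 13.5000; -1.0000 -3.0000]
K = S⁻¹·BᵀPA = [-0.1250 0.3750; -0.3304 0.1339]
A−BK = [-0.4821 0.3036; -0.0446 -0.0089]
AᵀP(A−BK) = [0.4821 -0.3036; -0.3036 0.3393]
P' = Q + AᵀP(A−BK) = [6.7321 2.6964; 2.6964 4.3393]
tr(P') = 11.0714


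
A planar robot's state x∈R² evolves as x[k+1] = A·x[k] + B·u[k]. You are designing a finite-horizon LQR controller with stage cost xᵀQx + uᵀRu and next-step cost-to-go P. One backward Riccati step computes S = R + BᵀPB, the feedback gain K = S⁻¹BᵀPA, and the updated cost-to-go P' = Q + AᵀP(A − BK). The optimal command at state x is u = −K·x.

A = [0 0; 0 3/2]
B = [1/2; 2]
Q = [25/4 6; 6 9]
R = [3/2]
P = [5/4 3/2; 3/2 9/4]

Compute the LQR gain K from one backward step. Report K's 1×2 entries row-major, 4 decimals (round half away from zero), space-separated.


BᵀP = [3.6250 5.2500]
S = R + BᵀPB = [3/2] + [12.3125] = [13.8125]
BᵀPA = [0.0000 7.8750]
K = S⁻¹·BᵀPA = [0.0000 0.5701]
A−BK = [0.0000 -0.2851; 0.0000 0.3597]
AᵀP(A−BK) = [0.0000 0.0000; 0.0000 0.5727]
P' = Q + AᵀP(A−BK) = [6.2500 6.0000; 6.0000 9.5727]
tr(P') = 15.8227

0.0000 0.5701


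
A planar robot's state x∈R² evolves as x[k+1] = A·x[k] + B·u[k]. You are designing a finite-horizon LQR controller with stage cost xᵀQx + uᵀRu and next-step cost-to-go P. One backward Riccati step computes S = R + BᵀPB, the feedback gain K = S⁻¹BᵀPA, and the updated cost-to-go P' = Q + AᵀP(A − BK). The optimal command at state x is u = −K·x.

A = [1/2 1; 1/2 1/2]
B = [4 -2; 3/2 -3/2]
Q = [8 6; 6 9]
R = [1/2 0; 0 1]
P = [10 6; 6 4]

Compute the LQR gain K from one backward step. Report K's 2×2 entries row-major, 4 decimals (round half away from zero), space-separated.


BᵀP = [49.0000 30.0000; -29.0000 -18.0000]
S = R + BᵀPB = [1/2 0; 0 1] + [241.0000 -143.0000; -143.0000 85.0000] = [241.5000 -143.0000; -143.0000 86.0000]
BᵀPA = [39.5000 64.0000; -23.5000 -38.0000]
K = S⁻¹·BᵀPA = [0.1141 0.2188; -0.0836 -0.0781]
A−BK = [-0.1234 -0.0313; 0.2035 0.0547]
AᵀP(A−BK) = [0.0301 0.0234; 0.0234 0.0313]
P' = Q + AᵀP(A−BK) = [8.0301 6.0234; 6.0234 9.0313]
tr(P') = 17.0613

0.1141 0.2188 -0.0836 -0.0781


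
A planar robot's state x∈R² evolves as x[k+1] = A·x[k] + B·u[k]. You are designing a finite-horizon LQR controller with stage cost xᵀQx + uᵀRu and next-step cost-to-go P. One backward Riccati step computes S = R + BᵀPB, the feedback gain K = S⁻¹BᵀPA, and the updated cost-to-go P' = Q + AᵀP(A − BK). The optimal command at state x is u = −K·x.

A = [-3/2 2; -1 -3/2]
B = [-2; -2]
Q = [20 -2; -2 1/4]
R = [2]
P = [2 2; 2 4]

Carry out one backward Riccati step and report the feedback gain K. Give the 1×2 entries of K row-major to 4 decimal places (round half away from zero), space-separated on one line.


BᵀP = [-8.0000 -12.0000]
S = R + BᵀPB = [2] + [40.0000] = [42.0000]
BᵀPA = [24.0000 2.0000]
K = S⁻¹·BᵀPA = [0.5714 0.0476]
A−BK = [-0.3571 2.0952; 0.1429 -1.4048]
AᵀP(A−BK) = [0.7857 -0.6429; -0.6429 4.9048]
P' = Q + AᵀP(A−BK) = [20.7857 -2.6429; -2.6429 5.1548]
tr(P') = 25.9405

0.5714 0.0476


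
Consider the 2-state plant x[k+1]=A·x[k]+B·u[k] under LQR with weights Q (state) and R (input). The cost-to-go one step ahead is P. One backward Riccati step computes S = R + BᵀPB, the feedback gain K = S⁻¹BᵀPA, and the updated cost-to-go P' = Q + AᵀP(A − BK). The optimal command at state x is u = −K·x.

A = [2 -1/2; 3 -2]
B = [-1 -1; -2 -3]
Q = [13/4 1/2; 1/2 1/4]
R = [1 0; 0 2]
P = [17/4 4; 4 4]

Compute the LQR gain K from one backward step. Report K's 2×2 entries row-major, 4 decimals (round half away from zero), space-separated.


-0.8873 0.4275 -0.5689 0.2943

BᵀP = [-12.2500 -12.0000; -16.2500 -16.0000]
S = R + BᵀPB = [1 0; 0 2] + [36.2500 48.2500; 48.2500 64.2500] = [37.2500 48.2500; 48.2500 66.2500]
BᵀPA = [-60.5000 30.1250; -80.5000 40.1250]
K = S⁻¹·BᵀPA = [-0.8873 0.4275; -0.5689 0.2943]
A−BK = [0.5438 0.2218; -0.4812 -0.2621]
AᵀP(A−BK) = [1.5242 -0.6941; -0.6941 0.3748]
P' = Q + AᵀP(A−BK) = [4.7742 -0.1941; -0.1941 0.6248]
tr(P') = 5.3989


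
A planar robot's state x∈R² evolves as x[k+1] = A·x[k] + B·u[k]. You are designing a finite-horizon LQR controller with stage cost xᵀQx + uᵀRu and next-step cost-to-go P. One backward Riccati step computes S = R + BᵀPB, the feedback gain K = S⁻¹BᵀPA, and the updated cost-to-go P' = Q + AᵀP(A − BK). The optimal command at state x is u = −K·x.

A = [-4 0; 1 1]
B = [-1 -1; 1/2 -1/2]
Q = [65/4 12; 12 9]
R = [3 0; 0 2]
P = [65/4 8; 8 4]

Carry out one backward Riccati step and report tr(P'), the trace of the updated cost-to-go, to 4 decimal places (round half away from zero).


BᵀP = [-12.2500 -6.0000; -20.2500 -10.0000]
S = R + BᵀPB = [3 0; 0 2] + [9.2500 15.2500; 15.2500 25.2500] = [12.2500 15.2500; 15.2500 27.2500]
BᵀPA = [43.0000 -6.0000; 71.0000 -10.0000]
K = S⁻¹·BᵀPA = [0.8790 -0.1086; 2.1136 -0.3062]
A−BK = [-1.0074 -0.4148; 1.6173 0.9012]
AᵀP(A−BK) = [12.1383 -1.5901; -1.5901 0.2864]
P' = Q + AᵀP(A−BK) = [28.3883 10.4099; 10.4099 9.2864]
tr(P') = 37.6747

37.6747


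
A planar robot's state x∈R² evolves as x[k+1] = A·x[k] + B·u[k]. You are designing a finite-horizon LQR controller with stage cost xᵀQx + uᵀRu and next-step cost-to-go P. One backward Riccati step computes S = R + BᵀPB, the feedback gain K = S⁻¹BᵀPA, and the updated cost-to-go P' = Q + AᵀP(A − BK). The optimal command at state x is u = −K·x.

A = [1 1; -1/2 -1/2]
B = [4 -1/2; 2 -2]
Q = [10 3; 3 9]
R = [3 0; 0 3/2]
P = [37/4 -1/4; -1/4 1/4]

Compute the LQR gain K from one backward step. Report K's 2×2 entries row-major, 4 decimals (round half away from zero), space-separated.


BᵀP = [36.5000 -0.5000; -4.1250 -0.3750]
S = R + BᵀPB = [3 0; 0 3/2] + [145.0000 -17.2500; -17.2500 2.8125] = [148.0000 -17.2500; -17.2500 4.3125]
BᵀPA = [36.7500 36.7500; -3.9375 -3.9375]
K = S⁻¹·BᵀPA = [0.2658 0.2658; 0.1502 0.1502]
A−BK = [0.0118 0.0118; -0.7312 -0.7312]
AᵀP(A−BK) = [0.3851 0.3851; 0.3851 0.3851]
P' = Q + AᵀP(A−BK) = [10.3851 3.3851; 3.3851 9.3851]
tr(P') = 19.7702

0.2658 0.2658 0.1502 0.1502


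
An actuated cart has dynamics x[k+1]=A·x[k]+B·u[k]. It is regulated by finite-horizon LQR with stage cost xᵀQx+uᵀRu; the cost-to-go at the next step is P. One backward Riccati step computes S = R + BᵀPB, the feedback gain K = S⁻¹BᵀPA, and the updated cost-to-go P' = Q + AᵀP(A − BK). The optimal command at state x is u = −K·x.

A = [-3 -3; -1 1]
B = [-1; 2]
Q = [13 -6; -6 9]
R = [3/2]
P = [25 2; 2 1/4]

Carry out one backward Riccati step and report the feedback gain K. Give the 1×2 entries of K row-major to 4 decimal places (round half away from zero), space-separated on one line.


3.3077 3.1538

BᵀP = [-21.0000 -1.5000]
S = R + BᵀPB = [3/2] + [18.0000] = [19.5000]
BᵀPA = [64.5000 61.5000]
K = S⁻¹·BᵀPA = [3.3077 3.1538]
A−BK = [0.3077 0.1538; -7.6154 -5.3077]
AᵀP(A−BK) = [23.9038 21.3269; 21.3269 19.2885]
P' = Q + AᵀP(A−BK) = [36.9038 15.3269; 15.3269 28.2885]
tr(P') = 65.1923


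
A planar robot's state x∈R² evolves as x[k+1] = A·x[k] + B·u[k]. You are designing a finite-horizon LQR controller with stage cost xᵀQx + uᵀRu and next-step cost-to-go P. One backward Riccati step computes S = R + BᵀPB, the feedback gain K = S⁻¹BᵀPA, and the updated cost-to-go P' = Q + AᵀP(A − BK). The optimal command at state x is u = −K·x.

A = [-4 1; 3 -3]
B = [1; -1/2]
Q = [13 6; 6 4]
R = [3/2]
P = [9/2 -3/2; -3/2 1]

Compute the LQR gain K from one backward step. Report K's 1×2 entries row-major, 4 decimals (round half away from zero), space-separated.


-3.4839 1.4516

BᵀP = [5.2500 -2.0000]
S = R + BᵀPB = [3/2] + [6.2500] = [7.7500]
BᵀPA = [-27.0000 11.2500]
K = S⁻¹·BᵀPA = [-3.4839 1.4516]
A−BK = [-0.5161 -0.4516; 1.2581 -2.2742]
AᵀP(A−BK) = [22.9355 -10.3065; -10.3065 6.1694]
P' = Q + AᵀP(A−BK) = [35.9355 -4.3065; -4.3065 10.1694]
tr(P') = 46.1048


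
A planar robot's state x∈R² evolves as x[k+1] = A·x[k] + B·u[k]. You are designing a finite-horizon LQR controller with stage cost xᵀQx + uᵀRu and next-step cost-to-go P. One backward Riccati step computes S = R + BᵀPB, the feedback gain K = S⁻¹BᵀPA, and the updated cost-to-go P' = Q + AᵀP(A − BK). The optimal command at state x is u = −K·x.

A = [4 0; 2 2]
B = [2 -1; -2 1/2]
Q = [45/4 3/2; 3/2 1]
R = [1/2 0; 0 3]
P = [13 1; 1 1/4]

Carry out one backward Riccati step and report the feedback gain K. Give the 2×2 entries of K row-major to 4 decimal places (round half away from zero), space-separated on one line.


BᵀP = [24.0000 1.5000; -12.5000 -0.8750]
S = R + BᵀPB = [1/2 0; 0 3] + [45.0000 -23.2500; -23.2500 12.0625] = [45.5000 -23.2500; -23.2500 15.0625]
BᵀPA = [99.0000 3.0000; -51.7500 -1.7500]
K = S⁻¹·BᵀPA = [1.9892 0.0311; -0.3652 -0.0682]
A−BK = [-0.3436 -0.1304; 6.1610 2.0963]
AᵀP(A−BK) = [9.1690 2.3933; 2.3933 0.7874]
P' = Q + AᵀP(A−BK) = [20.4190 3.8933; 3.8933 1.7874]
tr(P') = 22.2064

1.9892 0.0311 -0.3652 -0.0682


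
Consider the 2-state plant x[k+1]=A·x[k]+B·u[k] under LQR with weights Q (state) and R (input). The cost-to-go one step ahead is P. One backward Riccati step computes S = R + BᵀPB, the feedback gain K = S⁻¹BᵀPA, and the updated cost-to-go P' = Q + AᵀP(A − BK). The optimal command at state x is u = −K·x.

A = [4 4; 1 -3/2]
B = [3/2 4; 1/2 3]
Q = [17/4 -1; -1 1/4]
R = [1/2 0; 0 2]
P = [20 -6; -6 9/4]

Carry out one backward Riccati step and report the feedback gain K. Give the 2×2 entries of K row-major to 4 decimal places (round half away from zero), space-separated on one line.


1.6641 2.8211 0.4557 0.1808

BᵀP = [27.0000 -7.8750; 62.0000 -17.2500]
S = R + BᵀPB = [1/2 0; 0 2] + [36.5625 84.3750; 84.3750 196.2500] = [37.0625 84.3750; 84.3750 198.2500]
BᵀPA = [100.1250 119.8125; 230.7500 273.8750]
K = S⁻¹·BᵀPA = [1.6641 2.8211; 0.4557 0.1808]
A−BK = [-0.3189 -0.9549; -1.1991 -3.4530]
AᵀP(A−BK) = [2.4803 4.4415; 4.4415 9.5413]
P' = Q + AᵀP(A−BK) = [6.7303 3.4415; 3.4415 9.7913]
tr(P') = 16.5216


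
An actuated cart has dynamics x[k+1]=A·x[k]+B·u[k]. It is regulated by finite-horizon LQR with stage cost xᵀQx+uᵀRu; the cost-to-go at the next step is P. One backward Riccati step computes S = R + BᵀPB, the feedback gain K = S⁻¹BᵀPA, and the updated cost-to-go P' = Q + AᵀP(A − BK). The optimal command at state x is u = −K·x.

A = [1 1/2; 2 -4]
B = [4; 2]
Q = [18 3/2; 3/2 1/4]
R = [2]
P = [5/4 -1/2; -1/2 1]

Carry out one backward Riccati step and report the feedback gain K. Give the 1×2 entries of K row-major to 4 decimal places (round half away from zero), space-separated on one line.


BᵀP = [4.0000 0.0000]
S = R + BᵀPB = [2] + [16.0000] = [18.0000]
BᵀPA = [4.0000 2.0000]
K = S⁻¹·BᵀPA = [0.2222 0.1111]
A−BK = [0.1111 0.0556; 1.5556 -4.2222]
AᵀP(A−BK) = [2.3611 -6.3194; -6.3194 18.0903]
P' = Q + AᵀP(A−BK) = [20.3611 -4.8194; -4.8194 18.3403]
tr(P') = 38.7014

0.2222 0.1111


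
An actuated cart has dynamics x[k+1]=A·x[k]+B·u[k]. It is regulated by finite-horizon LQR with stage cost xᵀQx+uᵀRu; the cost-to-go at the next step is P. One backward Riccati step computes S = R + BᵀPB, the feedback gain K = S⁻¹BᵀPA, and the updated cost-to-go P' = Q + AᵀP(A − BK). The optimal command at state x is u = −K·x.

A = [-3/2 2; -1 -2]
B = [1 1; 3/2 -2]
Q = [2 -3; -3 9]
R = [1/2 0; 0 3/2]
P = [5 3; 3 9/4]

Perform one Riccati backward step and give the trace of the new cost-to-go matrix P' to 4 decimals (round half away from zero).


13.2929

BᵀP = [9.5000 6.3750; -1.0000 -1.5000]
S = R + BᵀPB = [1/2 0; 0 3/2] + [19.0625 -3.2500; -3.2500 2.0000] = [19.5625 -3.2500; -3.2500 3.5000]
BᵀPA = [-20.6250 6.2500; 3.0000 1.0000]
K = S⁻¹·BᵀPA = [-1.0783 0.4339; -0.1441 0.6886]
A−BK = [-0.2777 0.8775; 0.3292 -1.2736]
AᵀP(A−BK) = [0.6933 -0.6168; -0.6168 1.5996]
P' = Q + AᵀP(A−BK) = [2.6933 -3.6168; -3.6168 10.5996]
tr(P') = 13.2929
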